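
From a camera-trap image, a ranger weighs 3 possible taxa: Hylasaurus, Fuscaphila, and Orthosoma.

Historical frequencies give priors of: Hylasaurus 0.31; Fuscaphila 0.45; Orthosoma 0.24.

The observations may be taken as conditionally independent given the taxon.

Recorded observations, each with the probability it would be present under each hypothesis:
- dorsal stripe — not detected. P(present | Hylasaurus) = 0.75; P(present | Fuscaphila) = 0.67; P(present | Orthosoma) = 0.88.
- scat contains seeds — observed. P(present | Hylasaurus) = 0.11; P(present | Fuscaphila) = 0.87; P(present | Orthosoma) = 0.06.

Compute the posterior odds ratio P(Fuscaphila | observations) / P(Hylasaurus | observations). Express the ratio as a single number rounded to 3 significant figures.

15.2

Unnormalized posterior weight (prior times the observation likelihoods) for each of the two hypotheses (using 1 − P(present | H) for each absent observation):
  Fuscaphila: 0.45 × (1 − 0.67) × 0.87 = 0.1292
  Hylasaurus: 0.31 × (1 − 0.75) × 0.11 = 0.008525
Posterior odds = 0.1292 / 0.008525 ≈ 15.2.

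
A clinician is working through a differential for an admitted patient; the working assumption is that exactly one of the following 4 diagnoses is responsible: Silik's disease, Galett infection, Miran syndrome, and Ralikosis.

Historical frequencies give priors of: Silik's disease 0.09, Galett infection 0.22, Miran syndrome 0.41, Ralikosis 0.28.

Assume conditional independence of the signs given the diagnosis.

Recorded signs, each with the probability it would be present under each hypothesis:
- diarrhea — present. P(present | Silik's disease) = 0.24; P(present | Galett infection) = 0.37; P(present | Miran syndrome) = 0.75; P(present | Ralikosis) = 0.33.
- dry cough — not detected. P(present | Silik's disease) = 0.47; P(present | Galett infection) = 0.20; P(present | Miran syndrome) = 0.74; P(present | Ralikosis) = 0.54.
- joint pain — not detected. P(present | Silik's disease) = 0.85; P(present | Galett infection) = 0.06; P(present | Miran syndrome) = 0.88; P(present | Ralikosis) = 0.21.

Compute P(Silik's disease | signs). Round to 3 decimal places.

0.016

For each hypothesis, the unnormalized posterior weight is prior × product of the sign likelihoods (using 1 − P(present | H) for each absent sign):
  Silik's disease: 0.09 × 0.24 × (1 − 0.47) × (1 − 0.85) = 0.0017172
  Galett infection: 0.22 × 0.37 × (1 − 0.20) × (1 − 0.06) = 0.061213
  Miran syndrome: 0.41 × 0.75 × (1 − 0.74) × (1 − 0.88) = 0.009594
  Ralikosis: 0.28 × 0.33 × (1 − 0.54) × (1 − 0.21) = 0.033578
Normalizing constant Z = 0.0017172 + 0.061213 + 0.009594 + 0.033578 = 0.1061.
P(Silik's disease | evidence) = 0.0017172 / 0.1061 ≈ 0.016.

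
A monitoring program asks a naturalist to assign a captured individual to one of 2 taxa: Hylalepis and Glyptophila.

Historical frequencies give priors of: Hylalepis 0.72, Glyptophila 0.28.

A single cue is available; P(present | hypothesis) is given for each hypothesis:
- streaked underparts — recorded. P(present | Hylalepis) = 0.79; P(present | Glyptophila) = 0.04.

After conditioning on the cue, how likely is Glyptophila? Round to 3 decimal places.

0.019

Multiply each prior by the likelihood of the cue:
  Hylalepis: 0.72 × 0.79 = 0.5688
  Glyptophila: 0.28 × 0.04 = 0.0112
The unnormalized weights sum to 0.58.
P(Glyptophila | evidence) = 0.0112 / 0.58 ≈ 0.019.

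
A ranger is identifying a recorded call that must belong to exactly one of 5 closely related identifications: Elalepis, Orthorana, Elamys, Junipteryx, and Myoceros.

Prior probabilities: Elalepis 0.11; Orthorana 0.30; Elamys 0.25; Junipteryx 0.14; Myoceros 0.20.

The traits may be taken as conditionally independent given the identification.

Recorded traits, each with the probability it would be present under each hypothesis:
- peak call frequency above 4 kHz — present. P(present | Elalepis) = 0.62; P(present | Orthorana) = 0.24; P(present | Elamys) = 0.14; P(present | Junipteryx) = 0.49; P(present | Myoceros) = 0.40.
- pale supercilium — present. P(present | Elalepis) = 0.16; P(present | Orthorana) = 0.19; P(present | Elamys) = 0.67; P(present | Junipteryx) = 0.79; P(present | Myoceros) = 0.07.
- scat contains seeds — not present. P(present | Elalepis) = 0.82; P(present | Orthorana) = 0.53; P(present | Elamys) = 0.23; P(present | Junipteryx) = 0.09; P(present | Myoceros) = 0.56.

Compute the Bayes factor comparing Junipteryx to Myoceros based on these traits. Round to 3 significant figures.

The Bayes factor is the ratio of the joint likelihoods of the trait pattern under the two hypotheses (using 1 − P(present | H) for each absent trait).
  Junipteryx: 0.49 × 0.79 × (1 − 0.09) = 0.35226
  Myoceros: 0.40 × 0.07 × (1 − 0.56) = 0.01232
Bayes factor = 0.35226 / 0.01232 ≈ 28.6

28.6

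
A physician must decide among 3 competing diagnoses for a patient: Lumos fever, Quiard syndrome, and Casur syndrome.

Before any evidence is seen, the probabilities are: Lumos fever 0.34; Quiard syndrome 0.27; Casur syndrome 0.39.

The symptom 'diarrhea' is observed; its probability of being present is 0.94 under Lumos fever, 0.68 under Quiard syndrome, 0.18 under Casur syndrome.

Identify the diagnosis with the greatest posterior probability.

For each hypothesis, the unnormalized posterior weight is prior × likelihood:
  Lumos fever: 0.34 × 0.94 = 0.3196
  Quiard syndrome: 0.27 × 0.68 = 0.1836
  Casur syndrome: 0.39 × 0.18 = 0.0702
Marginal likelihood of the evidence = 0.5734.
P(Lumos fever | evidence) ≈ 0.3196 / 0.5734 ≈ 0.557
P(Quiard syndrome | evidence) ≈ 0.1836 / 0.5734 ≈ 0.320
P(Casur syndrome | evidence) ≈ 0.0702 / 0.5734 ≈ 0.122
The largest is 0.557, so Lumos fever is most probable.

Lumos fever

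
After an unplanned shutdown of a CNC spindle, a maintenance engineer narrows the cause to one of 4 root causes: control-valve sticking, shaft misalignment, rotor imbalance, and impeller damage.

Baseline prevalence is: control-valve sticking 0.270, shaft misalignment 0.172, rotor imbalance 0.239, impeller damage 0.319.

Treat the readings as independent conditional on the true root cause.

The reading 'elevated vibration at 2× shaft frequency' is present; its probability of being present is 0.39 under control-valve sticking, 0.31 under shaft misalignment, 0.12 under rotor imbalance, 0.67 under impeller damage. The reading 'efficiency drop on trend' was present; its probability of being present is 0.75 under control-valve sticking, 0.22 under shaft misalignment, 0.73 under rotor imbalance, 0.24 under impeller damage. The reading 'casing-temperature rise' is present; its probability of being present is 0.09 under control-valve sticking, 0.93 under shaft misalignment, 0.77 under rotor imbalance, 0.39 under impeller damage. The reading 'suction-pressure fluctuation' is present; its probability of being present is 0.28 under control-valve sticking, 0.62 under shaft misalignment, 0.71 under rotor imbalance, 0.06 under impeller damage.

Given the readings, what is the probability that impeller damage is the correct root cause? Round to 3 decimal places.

0.056

For each hypothesis, the unnormalized posterior weight is prior × product of the reading likelihoods:
  control-valve sticking: 0.270 × 0.39 × 0.75 × 0.09 × 0.28 = 0.0019902
  shaft misalignment: 0.172 × 0.31 × 0.22 × 0.93 × 0.62 = 0.0067637
  rotor imbalance: 0.239 × 0.12 × 0.73 × 0.77 × 0.71 = 0.011446
  impeller damage: 0.319 × 0.67 × 0.24 × 0.39 × 0.06 = 0.0012003
The unnormalized weights sum to 0.0214.
P(impeller damage | evidence) = 0.0012003 / 0.0214 ≈ 0.056.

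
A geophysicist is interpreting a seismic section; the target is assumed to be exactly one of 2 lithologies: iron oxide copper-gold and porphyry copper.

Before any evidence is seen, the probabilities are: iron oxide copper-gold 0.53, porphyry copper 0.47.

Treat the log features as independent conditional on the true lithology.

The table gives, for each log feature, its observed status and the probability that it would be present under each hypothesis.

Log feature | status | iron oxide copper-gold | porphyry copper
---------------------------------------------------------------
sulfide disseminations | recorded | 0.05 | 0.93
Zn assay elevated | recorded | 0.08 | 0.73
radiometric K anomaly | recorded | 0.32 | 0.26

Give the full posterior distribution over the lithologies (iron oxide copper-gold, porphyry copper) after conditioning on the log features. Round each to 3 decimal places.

By Bayes' rule with conditional independence, the unnormalized weight for each hypothesis is prior × ∏ likelihoods:
  iron oxide copper-gold: 0.53 × 0.05 × 0.08 × 0.32 = 0.0006784
  porphyry copper: 0.47 × 0.93 × 0.73 × 0.26 = 0.082962
Marginal likelihood of the evidence = 0.08364.
P(iron oxide copper-gold | evidence) = 0.0006784 / 0.08364 ≈ 0.008
P(porphyry copper | evidence) = 0.082962 / 0.08364 ≈ 0.992

0.008, 0.992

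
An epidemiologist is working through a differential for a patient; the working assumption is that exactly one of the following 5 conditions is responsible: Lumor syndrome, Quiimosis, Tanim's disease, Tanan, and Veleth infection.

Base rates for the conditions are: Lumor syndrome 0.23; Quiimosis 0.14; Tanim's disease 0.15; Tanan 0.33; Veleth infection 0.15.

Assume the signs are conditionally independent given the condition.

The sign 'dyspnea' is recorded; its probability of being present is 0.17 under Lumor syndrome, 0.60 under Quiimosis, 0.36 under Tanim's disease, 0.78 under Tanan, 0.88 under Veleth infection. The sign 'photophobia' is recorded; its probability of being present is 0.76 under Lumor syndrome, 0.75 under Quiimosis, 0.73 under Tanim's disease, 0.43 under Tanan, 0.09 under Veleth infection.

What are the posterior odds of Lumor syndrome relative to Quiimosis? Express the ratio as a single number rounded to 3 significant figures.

0.472

Unnormalized posterior weight (prior times the sign likelihoods) for each of the two hypotheses:
  Lumor syndrome: 0.23 × 0.17 × 0.76 = 0.029716
  Quiimosis: 0.14 × 0.60 × 0.75 = 0.063
Odds(Lumor syndrome : Quiimosis) = 0.029716 / 0.063 ≈ 0.472.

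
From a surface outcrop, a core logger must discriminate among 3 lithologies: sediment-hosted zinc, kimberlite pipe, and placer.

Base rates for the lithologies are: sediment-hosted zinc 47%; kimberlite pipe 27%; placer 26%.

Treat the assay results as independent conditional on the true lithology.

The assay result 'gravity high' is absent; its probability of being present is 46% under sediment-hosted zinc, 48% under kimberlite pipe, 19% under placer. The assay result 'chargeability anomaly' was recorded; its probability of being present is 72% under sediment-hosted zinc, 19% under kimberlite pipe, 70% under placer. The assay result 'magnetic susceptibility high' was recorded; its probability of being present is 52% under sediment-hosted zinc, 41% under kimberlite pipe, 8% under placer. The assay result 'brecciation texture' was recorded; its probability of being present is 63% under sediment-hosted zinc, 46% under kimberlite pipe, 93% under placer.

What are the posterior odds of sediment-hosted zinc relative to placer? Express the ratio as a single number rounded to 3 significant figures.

5.46

Unnormalized posterior weight (prior times the assay result likelihoods) for each of the two hypotheses (using 1 − P(present | H) for each absent assay result):
  sediment-hosted zinc: 0.47 × (1 − 0.46) × 0.72 × 0.52 × 0.63 = 0.059864
  placer: 0.26 × (1 − 0.19) × 0.70 × 0.08 × 0.93 = 0.010968
Posterior odds = 0.059864 / 0.010968 ≈ 5.46.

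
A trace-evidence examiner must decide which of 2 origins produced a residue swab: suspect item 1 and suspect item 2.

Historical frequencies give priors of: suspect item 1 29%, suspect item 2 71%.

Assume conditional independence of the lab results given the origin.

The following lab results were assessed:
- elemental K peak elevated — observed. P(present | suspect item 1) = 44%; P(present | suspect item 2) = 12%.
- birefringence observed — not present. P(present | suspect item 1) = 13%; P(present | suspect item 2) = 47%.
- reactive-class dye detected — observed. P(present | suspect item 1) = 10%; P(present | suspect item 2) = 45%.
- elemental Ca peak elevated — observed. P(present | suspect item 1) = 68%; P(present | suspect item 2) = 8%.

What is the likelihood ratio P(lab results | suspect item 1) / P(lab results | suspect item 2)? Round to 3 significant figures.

11.4

The Bayes factor is the ratio of the joint likelihoods of the lab result pattern under the two hypotheses (using 1 − P(present | H) for each absent lab result).
  suspect item 1: 0.44 × (1 − 0.13) × 0.10 × 0.68 = 0.02603
  suspect item 2: 0.12 × (1 − 0.47) × 0.45 × 0.08 = 0.0022896
Bayes factor = 0.02603 / 0.0022896 ≈ 11.4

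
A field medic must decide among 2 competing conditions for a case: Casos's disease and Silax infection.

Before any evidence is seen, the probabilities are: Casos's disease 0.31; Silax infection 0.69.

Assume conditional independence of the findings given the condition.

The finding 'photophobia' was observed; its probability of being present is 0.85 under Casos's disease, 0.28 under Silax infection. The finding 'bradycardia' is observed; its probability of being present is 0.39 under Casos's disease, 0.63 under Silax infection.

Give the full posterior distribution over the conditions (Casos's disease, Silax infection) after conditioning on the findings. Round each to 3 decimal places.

For each hypothesis, the unnormalized posterior weight is prior × product of the finding likelihoods:
  Casos's disease: 0.31 × 0.85 × 0.39 = 0.10277
  Silax infection: 0.69 × 0.28 × 0.63 = 0.12172
The unnormalized weights sum to 0.22448.
P(Casos's disease | evidence) = 0.10277 / 0.22448 ≈ 0.458
P(Silax infection | evidence) = 0.12172 / 0.22448 ≈ 0.542

0.458, 0.542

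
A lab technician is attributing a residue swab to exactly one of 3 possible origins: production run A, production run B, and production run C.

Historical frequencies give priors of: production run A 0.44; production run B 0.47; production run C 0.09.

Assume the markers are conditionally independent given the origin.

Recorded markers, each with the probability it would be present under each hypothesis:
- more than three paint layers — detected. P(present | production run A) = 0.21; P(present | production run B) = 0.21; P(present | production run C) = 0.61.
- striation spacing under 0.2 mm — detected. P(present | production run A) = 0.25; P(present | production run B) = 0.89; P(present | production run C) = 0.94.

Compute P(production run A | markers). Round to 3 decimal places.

For each hypothesis, the unnormalized posterior weight is prior × product of the marker likelihoods:
  production run A: 0.44 × 0.21 × 0.25 = 0.0231
  production run B: 0.47 × 0.21 × 0.89 = 0.087843
  production run C: 0.09 × 0.61 × 0.94 = 0.051606
Marginal likelihood of the evidence = 0.16255.
P(production run A | evidence) = 0.0231 / 0.16255 ≈ 0.142.

0.142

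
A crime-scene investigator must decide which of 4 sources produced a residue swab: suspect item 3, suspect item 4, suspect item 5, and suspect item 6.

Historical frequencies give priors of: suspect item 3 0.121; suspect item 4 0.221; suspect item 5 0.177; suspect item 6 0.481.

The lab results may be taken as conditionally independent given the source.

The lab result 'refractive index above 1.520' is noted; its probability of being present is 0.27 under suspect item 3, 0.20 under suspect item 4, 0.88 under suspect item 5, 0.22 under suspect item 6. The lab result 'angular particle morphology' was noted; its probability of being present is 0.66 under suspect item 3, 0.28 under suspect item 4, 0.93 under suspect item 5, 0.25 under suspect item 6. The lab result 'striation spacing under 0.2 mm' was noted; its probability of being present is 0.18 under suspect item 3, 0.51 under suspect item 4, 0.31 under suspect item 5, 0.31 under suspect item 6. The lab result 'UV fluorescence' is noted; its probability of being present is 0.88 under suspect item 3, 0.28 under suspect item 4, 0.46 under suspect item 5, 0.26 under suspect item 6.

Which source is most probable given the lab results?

suspect item 5

Multiply each prior by the joint likelihood of the lab result pattern:
  suspect item 3: 0.121 × 0.27 × 0.66 × 0.18 × 0.88 = 0.0034155
  suspect item 4: 0.221 × 0.20 × 0.28 × 0.51 × 0.28 = 0.0017673
  suspect item 5: 0.177 × 0.88 × 0.93 × 0.31 × 0.46 = 0.020657
  suspect item 6: 0.481 × 0.22 × 0.25 × 0.31 × 0.26 = 0.0021323
The unnormalized weights sum to 0.027972.
P(suspect item 3 | evidence) ≈ 0.0034155 / 0.027972 ≈ 0.122
P(suspect item 4 | evidence) ≈ 0.0017673 / 0.027972 ≈ 0.063
P(suspect item 5 | evidence) ≈ 0.020657 / 0.027972 ≈ 0.738
P(suspect item 6 | evidence) ≈ 0.0021323 / 0.027972 ≈ 0.076
The largest is 0.738, so suspect item 5 is most probable.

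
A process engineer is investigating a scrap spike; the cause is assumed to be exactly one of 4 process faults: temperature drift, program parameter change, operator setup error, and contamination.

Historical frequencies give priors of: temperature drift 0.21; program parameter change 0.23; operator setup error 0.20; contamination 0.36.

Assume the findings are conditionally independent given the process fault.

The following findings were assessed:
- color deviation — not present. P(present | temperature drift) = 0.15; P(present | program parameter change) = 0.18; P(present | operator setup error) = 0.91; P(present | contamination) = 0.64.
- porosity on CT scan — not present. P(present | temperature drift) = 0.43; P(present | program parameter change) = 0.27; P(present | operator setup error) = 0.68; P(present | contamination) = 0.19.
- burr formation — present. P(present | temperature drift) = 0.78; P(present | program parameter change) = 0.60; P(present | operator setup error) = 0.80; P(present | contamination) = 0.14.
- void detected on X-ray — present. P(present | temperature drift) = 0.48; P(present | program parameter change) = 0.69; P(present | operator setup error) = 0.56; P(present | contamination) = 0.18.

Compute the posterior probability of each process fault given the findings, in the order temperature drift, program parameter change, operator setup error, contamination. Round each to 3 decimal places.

By Bayes' rule with conditional independence, the unnormalized weight for each hypothesis is prior × ∏ likelihoods (using 1 − P(present | H) for each absent finding):
  temperature drift: 0.21 × (1 − 0.15) × (1 − 0.43) × 0.78 × 0.48 = 0.038093
  program parameter change: 0.23 × (1 − 0.18) × (1 − 0.27) × 0.60 × 0.69 = 0.056999
  operator setup error: 0.20 × (1 − 0.91) × (1 − 0.68) × 0.80 × 0.56 = 0.0025805
  contamination: 0.36 × (1 − 0.64) × (1 − 0.19) × 0.14 × 0.18 = 0.0026454
The unnormalized weights sum to 0.10032.
P(temperature drift | evidence) = 0.038093 / 0.10032 ≈ 0.380
P(program parameter change | evidence) = 0.056999 / 0.10032 ≈ 0.568
P(operator setup error | evidence) = 0.0025805 / 0.10032 ≈ 0.026
P(contamination | evidence) = 0.0026454 / 0.10032 ≈ 0.026

0.380, 0.568, 0.026, 0.026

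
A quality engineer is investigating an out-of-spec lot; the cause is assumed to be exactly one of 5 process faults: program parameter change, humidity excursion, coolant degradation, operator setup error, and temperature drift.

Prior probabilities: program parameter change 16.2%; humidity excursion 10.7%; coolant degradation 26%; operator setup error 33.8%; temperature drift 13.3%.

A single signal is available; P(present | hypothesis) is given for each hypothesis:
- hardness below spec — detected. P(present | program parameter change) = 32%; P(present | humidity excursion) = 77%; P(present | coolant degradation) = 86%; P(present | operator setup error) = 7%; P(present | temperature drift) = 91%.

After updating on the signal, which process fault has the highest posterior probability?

coolant degradation

By Bayes' rule, the unnormalized weight for each hypothesis is prior × likelihood:
  program parameter change: 0.162 × 0.32 = 0.05184
  humidity excursion: 0.107 × 0.77 = 0.08239
  coolant degradation: 0.260 × 0.86 = 0.2236
  operator setup error: 0.338 × 0.07 = 0.02366
  temperature drift: 0.133 × 0.91 = 0.12103
Normalizing constant Z = 0.05184 + 0.08239 + 0.2236 + 0.02366 + 0.12103 = 0.50252.
P(program parameter change | evidence) ≈ 0.05184 / 0.50252 ≈ 0.103
P(humidity excursion | evidence) ≈ 0.08239 / 0.50252 ≈ 0.164
P(coolant degradation | evidence) ≈ 0.2236 / 0.50252 ≈ 0.445
P(operator setup error | evidence) ≈ 0.02366 / 0.50252 ≈ 0.047
P(temperature drift | evidence) ≈ 0.12103 / 0.50252 ≈ 0.241
The largest is 0.445, so coolant degradation is most probable.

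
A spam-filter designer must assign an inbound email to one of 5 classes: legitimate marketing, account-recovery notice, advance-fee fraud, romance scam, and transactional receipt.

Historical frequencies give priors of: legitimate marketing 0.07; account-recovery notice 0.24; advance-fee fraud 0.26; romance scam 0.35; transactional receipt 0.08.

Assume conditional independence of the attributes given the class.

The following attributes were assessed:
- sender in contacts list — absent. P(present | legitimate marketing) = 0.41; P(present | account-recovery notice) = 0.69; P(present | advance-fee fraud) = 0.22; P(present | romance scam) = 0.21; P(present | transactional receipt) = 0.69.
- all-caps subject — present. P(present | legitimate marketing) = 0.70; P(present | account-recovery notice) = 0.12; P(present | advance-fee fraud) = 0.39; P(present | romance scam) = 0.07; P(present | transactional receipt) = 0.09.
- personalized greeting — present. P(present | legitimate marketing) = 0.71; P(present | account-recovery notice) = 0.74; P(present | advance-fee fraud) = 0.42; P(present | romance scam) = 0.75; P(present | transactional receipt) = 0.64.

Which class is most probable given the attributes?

Multiply each prior by the joint likelihood of the attribute pattern (using 1 − P(present | H) for each absent attribute):
  legitimate marketing: 0.07 × (1 − 0.41) × 0.70 × 0.71 = 0.020526
  account-recovery notice: 0.24 × (1 − 0.69) × 0.12 × 0.74 = 0.0066067
  advance-fee fraud: 0.26 × (1 − 0.22) × 0.39 × 0.42 = 0.033219
  romance scam: 0.35 × (1 − 0.21) × 0.07 × 0.75 = 0.014516
  transactional receipt: 0.08 × (1 − 0.69) × 0.09 × 0.64 = 0.0014285
The unnormalized weights sum to 0.076296.
P(legitimate marketing | evidence) ≈ 0.020526 / 0.076296 ≈ 0.269
P(account-recovery notice | evidence) ≈ 0.0066067 / 0.076296 ≈ 0.087
P(advance-fee fraud | evidence) ≈ 0.033219 / 0.076296 ≈ 0.435
P(romance scam | evidence) ≈ 0.014516 / 0.076296 ≈ 0.190
P(transactional receipt | evidence) ≈ 0.0014285 / 0.076296 ≈ 0.019
The largest is 0.435, so advance-fee fraud is most probable.

advance-fee fraud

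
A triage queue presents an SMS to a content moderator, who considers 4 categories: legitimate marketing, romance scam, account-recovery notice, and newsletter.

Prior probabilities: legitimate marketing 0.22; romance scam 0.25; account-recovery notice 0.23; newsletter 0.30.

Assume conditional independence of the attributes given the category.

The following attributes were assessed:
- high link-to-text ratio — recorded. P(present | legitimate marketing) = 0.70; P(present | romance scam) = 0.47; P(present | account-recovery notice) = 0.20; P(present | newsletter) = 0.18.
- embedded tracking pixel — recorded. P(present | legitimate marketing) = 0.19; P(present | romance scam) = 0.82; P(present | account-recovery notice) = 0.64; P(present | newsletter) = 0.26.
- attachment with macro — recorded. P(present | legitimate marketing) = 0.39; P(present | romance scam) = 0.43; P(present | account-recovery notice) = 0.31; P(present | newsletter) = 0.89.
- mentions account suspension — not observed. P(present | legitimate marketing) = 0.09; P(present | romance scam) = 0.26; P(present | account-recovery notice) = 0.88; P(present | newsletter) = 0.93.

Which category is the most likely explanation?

For each hypothesis, the unnormalized posterior weight is prior × product of the attribute likelihoods (using 1 − P(present | H) for each absent attribute):
  legitimate marketing: 0.22 × 0.70 × 0.19 × 0.39 × (1 − 0.09) = 0.010384
  romance scam: 0.25 × 0.47 × 0.82 × 0.43 × (1 − 0.26) = 0.030659
  account-recovery notice: 0.23 × 0.20 × 0.64 × 0.31 × (1 − 0.88) = 0.0010952
  newsletter: 0.30 × 0.18 × 0.26 × 0.89 × (1 − 0.93) = 0.00087469
Normalizing constant Z = 0.010384 + 0.030659 + 0.0010952 + 0.00087469 = 0.043013.
P(legitimate marketing | evidence) ≈ 0.010384 / 0.043013 ≈ 0.241
P(romance scam | evidence) ≈ 0.030659 / 0.043013 ≈ 0.713
P(account-recovery notice | evidence) ≈ 0.0010952 / 0.043013 ≈ 0.025
P(newsletter | evidence) ≈ 0.00087469 / 0.043013 ≈ 0.020
The largest is 0.713, so romance scam is most probable.

romance scam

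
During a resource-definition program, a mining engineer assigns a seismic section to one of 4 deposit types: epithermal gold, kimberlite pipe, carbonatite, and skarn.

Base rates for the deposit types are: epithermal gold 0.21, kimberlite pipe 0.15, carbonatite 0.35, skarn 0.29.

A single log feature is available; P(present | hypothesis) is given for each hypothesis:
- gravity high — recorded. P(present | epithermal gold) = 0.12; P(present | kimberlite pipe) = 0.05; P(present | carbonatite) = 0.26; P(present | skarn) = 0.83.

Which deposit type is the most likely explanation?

For each hypothesis, the unnormalized posterior weight is prior × likelihood:
  epithermal gold: 0.21 × 0.12 = 0.0252
  kimberlite pipe: 0.15 × 0.05 = 0.0075
  carbonatite: 0.35 × 0.26 = 0.091
  skarn: 0.29 × 0.83 = 0.2407
Marginal likelihood of the evidence = 0.3644.
P(epithermal gold | evidence) ≈ 0.0252 / 0.3644 ≈ 0.069
P(kimberlite pipe | evidence) ≈ 0.0075 / 0.3644 ≈ 0.021
P(carbonatite | evidence) ≈ 0.091 / 0.3644 ≈ 0.250
P(skarn | evidence) ≈ 0.2407 / 0.3644 ≈ 0.661
The largest is 0.661, so skarn is most probable.

skarn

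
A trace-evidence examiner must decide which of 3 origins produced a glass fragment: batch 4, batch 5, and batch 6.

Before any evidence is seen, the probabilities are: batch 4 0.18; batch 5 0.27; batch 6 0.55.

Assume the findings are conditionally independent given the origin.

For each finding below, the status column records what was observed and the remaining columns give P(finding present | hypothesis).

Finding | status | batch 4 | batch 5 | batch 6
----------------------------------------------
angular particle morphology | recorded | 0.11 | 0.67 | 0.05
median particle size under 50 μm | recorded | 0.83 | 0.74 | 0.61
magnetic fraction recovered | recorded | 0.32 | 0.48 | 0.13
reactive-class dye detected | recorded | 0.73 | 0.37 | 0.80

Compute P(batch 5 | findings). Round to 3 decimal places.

0.810

Multiply each prior by the joint likelihood of the evidence pattern:
  batch 4: 0.18 × 0.11 × 0.83 × 0.32 × 0.73 = 0.003839
  batch 5: 0.27 × 0.67 × 0.74 × 0.48 × 0.37 = 0.023775
  batch 6: 0.55 × 0.05 × 0.61 × 0.13 × 0.80 = 0.0017446
Normalizing constant Z = 0.003839 + 0.023775 + 0.0017446 = 0.029358.
P(batch 5 | evidence) = 0.023775 / 0.029358 ≈ 0.810.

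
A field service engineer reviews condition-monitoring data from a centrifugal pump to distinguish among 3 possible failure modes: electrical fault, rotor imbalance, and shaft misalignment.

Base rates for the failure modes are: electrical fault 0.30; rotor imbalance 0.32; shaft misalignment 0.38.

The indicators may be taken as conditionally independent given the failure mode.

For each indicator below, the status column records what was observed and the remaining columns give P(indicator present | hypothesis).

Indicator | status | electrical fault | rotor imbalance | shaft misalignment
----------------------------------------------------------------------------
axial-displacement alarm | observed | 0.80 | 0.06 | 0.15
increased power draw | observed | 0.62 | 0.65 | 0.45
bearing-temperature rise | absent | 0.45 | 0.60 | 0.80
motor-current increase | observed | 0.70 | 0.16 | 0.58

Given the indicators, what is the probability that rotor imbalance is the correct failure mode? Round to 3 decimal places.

For each hypothesis, the unnormalized posterior weight is prior × product of the indicator likelihoods (using 1 − P(present | H) for each absent indicator):
  electrical fault: 0.30 × 0.80 × 0.62 × (1 − 0.45) × 0.70 = 0.057288
  rotor imbalance: 0.32 × 0.06 × 0.65 × (1 − 0.60) × 0.16 = 0.00079872
  shaft misalignment: 0.38 × 0.15 × 0.45 × (1 − 0.80) × 0.58 = 0.0029754
The unnormalized weights sum to 0.061062.
P(rotor imbalance | evidence) = 0.00079872 / 0.061062 ≈ 0.013.

0.013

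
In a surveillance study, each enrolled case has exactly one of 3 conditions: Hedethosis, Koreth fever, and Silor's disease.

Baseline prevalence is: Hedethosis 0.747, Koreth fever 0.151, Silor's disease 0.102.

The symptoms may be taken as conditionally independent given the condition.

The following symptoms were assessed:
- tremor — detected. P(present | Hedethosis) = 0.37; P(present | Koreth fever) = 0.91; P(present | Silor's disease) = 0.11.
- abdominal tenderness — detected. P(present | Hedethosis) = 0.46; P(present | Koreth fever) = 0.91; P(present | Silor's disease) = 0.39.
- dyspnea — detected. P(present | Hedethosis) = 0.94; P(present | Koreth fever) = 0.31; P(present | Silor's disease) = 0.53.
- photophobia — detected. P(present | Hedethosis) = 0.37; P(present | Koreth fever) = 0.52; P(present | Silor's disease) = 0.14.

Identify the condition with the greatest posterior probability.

Hedethosis

For each hypothesis, the unnormalized posterior weight is prior × product of the symptom likelihoods:
  Hedethosis: 0.747 × 0.37 × 0.46 × 0.94 × 0.37 = 0.044219
  Koreth fever: 0.151 × 0.91 × 0.91 × 0.31 × 0.52 = 0.020157
  Silor's disease: 0.102 × 0.11 × 0.39 × 0.53 × 0.14 = 0.00032468
Marginal likelihood of the evidence = 0.064701.
P(Hedethosis | evidence) ≈ 0.044219 / 0.064701 ≈ 0.683
P(Koreth fever | evidence) ≈ 0.020157 / 0.064701 ≈ 0.312
P(Silor's disease | evidence) ≈ 0.00032468 / 0.064701 ≈ 0.005
The largest is 0.683, so Hedethosis is most probable.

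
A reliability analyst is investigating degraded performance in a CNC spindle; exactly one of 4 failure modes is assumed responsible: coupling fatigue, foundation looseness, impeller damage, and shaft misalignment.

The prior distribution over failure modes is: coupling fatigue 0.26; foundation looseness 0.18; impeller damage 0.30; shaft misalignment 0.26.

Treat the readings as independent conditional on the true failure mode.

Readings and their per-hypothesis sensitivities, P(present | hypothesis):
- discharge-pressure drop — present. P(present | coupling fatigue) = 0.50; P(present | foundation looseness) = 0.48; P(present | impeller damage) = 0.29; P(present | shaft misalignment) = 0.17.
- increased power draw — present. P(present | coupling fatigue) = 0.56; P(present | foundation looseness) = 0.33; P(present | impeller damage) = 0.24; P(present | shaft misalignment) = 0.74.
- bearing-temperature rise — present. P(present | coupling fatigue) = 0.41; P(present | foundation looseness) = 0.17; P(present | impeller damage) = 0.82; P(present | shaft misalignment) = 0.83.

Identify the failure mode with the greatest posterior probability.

For each hypothesis, the unnormalized posterior weight is prior × product of the reading likelihoods:
  coupling fatigue: 0.26 × 0.50 × 0.56 × 0.41 = 0.029848
  foundation looseness: 0.18 × 0.48 × 0.33 × 0.17 = 0.004847
  impeller damage: 0.30 × 0.29 × 0.24 × 0.82 = 0.017122
  shaft misalignment: 0.26 × 0.17 × 0.74 × 0.83 = 0.027148
Normalizing constant Z = 0.029848 + 0.004847 + 0.017122 + 0.027148 = 0.078964.
P(coupling fatigue | evidence) ≈ 0.029848 / 0.078964 ≈ 0.378
P(foundation looseness | evidence) ≈ 0.004847 / 0.078964 ≈ 0.061
P(impeller damage | evidence) ≈ 0.017122 / 0.078964 ≈ 0.217
P(shaft misalignment | evidence) ≈ 0.027148 / 0.078964 ≈ 0.344
The largest is 0.378, so coupling fatigue is most probable.

coupling fatigue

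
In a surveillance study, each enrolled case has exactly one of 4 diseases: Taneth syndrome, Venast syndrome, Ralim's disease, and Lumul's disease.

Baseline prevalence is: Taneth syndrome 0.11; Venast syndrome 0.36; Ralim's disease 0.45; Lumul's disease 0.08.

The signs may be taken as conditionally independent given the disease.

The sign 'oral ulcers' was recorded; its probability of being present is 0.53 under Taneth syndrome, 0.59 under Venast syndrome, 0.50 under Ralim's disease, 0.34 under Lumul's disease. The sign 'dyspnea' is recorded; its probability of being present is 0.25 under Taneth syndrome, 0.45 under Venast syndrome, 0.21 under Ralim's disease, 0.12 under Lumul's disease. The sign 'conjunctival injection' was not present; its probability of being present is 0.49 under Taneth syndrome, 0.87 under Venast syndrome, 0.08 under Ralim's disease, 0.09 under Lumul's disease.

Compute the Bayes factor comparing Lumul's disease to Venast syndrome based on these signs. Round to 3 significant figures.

The Bayes factor is the ratio of the joint likelihoods of the sign pattern under the two hypotheses (using 1 − P(present | H) for each absent sign).
  Lumul's disease: 0.34 × 0.12 × (1 − 0.09) = 0.037128
  Venast syndrome: 0.59 × 0.45 × (1 − 0.87) = 0.034515
Bayes factor = 0.037128 / 0.034515 ≈ 1.08

1.08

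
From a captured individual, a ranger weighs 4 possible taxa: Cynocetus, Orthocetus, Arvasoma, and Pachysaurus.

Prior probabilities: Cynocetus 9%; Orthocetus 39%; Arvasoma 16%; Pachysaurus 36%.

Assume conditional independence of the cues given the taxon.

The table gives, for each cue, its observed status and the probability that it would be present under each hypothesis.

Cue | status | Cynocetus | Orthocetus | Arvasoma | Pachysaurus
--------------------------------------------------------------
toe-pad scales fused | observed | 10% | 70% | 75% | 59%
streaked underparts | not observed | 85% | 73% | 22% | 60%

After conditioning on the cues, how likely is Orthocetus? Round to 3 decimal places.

By Bayes' rule with conditional independence, the unnormalized weight for each hypothesis is prior × ∏ likelihoods (using 1 − P(present | H) for each absent cue):
  Cynocetus: 0.09 × 0.10 × (1 − 0.85) = 0.00135
  Orthocetus: 0.39 × 0.70 × (1 − 0.73) = 0.07371
  Arvasoma: 0.16 × 0.75 × (1 − 0.22) = 0.0936
  Pachysaurus: 0.36 × 0.59 × (1 − 0.60) = 0.08496
Normalizing constant Z = 0.00135 + 0.07371 + 0.0936 + 0.08496 = 0.25362.
P(Orthocetus | evidence) = 0.07371 / 0.25362 ≈ 0.291.

0.291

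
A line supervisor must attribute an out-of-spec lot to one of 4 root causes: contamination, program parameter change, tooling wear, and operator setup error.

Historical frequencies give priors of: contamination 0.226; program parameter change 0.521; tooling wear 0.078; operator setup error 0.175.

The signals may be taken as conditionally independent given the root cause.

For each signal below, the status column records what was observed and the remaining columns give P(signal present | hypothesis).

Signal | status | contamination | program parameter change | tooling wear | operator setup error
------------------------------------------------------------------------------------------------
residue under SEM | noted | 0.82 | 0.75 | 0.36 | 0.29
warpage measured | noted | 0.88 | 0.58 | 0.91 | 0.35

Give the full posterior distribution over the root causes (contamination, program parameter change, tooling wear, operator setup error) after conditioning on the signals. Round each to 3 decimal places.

0.377, 0.523, 0.059, 0.041

Multiply each prior by the joint likelihood of the signal pattern:
  contamination: 0.226 × 0.82 × 0.88 = 0.16308
  program parameter change: 0.521 × 0.75 × 0.58 = 0.22664
  tooling wear: 0.078 × 0.36 × 0.91 = 0.025553
  operator setup error: 0.175 × 0.29 × 0.35 = 0.017762
Normalizing constant Z = 0.16308 + 0.22664 + 0.025553 + 0.017762 = 0.43303.
P(contamination | evidence) = 0.16308 / 0.43303 ≈ 0.377
P(program parameter change | evidence) = 0.22664 / 0.43303 ≈ 0.523
P(tooling wear | evidence) = 0.025553 / 0.43303 ≈ 0.059
P(operator setup error | evidence) = 0.017762 / 0.43303 ≈ 0.041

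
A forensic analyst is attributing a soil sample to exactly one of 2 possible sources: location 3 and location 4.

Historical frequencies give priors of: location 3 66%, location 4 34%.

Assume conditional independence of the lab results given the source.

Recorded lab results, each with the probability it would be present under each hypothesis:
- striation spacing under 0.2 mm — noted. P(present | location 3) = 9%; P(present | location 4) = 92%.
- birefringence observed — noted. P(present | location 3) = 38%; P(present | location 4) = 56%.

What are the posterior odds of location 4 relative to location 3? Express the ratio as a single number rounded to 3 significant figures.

7.76

Posterior odds equal prior odds times the likelihood ratio; only the two competing hypotheses matter.
  location 4: 0.34 × 0.92 × 0.56 = 0.17517
  location 3: 0.66 × 0.09 × 0.38 = 0.022572
Odds(location 4 : location 3) = 0.17517 / 0.022572 ≈ 7.76.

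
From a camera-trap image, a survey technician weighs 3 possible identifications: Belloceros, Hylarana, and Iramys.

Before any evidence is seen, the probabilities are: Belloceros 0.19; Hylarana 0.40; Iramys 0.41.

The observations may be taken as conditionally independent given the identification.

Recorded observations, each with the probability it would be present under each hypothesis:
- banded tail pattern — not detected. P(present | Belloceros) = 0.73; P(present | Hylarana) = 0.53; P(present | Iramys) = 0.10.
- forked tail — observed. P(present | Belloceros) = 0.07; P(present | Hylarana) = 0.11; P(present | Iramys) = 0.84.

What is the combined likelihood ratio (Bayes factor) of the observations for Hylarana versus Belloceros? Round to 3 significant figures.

2.74

Joint likelihood of the evidence pattern under each hypothesis (using 1 − P(present | H) for each absent observation):
  Hylarana: (1 − 0.53) × 0.11 = 0.0517
  Belloceros: (1 − 0.73) × 0.07 = 0.0189
Bayes factor = 0.0517 / 0.0189 ≈ 2.74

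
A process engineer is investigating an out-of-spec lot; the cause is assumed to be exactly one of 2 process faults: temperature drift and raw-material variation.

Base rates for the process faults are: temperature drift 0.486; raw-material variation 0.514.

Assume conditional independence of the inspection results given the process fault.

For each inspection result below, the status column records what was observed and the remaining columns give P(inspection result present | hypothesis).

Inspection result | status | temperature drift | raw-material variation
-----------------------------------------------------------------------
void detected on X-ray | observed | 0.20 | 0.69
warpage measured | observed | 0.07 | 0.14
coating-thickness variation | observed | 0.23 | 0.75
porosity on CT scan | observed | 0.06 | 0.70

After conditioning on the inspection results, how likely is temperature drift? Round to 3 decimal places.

0.004

For each hypothesis, the unnormalized posterior weight is prior × product of the inspection result likelihoods:
  temperature drift: 0.486 × 0.20 × 0.07 × 0.23 × 0.06 = 9.3895e-05
  raw-material variation: 0.514 × 0.69 × 0.14 × 0.75 × 0.70 = 0.026068
Normalizing constant Z = 9.3895e-05 + 0.026068 = 0.026161.
P(temperature drift | evidence) = 9.3895e-05 / 0.026161 ≈ 0.004.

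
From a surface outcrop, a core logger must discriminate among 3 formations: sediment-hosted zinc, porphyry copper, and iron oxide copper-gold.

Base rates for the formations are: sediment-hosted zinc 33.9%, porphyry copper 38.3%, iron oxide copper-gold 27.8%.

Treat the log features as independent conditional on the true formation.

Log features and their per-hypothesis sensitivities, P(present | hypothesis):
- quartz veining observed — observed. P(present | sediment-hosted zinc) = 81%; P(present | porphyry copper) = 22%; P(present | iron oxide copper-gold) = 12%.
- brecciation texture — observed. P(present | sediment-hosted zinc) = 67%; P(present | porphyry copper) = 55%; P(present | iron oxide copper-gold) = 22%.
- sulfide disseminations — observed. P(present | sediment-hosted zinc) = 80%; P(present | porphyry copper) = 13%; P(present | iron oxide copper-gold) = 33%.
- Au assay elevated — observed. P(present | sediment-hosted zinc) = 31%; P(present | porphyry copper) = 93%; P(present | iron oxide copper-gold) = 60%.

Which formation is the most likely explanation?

Multiply each prior by the joint likelihood of the log feature pattern:
  sediment-hosted zinc: 0.339 × 0.81 × 0.67 × 0.80 × 0.31 = 0.045626
  porphyry copper: 0.383 × 0.22 × 0.55 × 0.13 × 0.93 = 0.0056029
  iron oxide copper-gold: 0.278 × 0.12 × 0.22 × 0.33 × 0.60 = 0.0014532
Marginal likelihood of the evidence = 0.052682.
P(sediment-hosted zinc | evidence) ≈ 0.045626 / 0.052682 ≈ 0.866
P(porphyry copper | evidence) ≈ 0.0056029 / 0.052682 ≈ 0.106
P(iron oxide copper-gold | evidence) ≈ 0.0014532 / 0.052682 ≈ 0.028
The largest is 0.866, so sediment-hosted zinc is most probable.

sediment-hosted zinc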